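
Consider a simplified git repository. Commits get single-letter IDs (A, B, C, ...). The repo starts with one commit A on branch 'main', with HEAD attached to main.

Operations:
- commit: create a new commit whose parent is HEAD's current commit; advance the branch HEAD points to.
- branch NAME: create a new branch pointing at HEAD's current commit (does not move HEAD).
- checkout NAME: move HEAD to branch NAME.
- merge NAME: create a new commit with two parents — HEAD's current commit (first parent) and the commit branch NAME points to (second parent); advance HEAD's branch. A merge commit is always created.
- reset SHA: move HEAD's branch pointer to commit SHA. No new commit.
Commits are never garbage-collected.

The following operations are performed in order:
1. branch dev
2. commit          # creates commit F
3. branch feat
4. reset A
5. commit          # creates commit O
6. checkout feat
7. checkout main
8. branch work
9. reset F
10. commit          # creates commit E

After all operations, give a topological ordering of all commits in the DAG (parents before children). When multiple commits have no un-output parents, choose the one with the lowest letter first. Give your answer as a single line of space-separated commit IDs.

Answer: A F E O

Derivation:
After op 1 (branch): HEAD=main@A [dev=A main=A]
After op 2 (commit): HEAD=main@F [dev=A main=F]
After op 3 (branch): HEAD=main@F [dev=A feat=F main=F]
After op 4 (reset): HEAD=main@A [dev=A feat=F main=A]
After op 5 (commit): HEAD=main@O [dev=A feat=F main=O]
After op 6 (checkout): HEAD=feat@F [dev=A feat=F main=O]
After op 7 (checkout): HEAD=main@O [dev=A feat=F main=O]
After op 8 (branch): HEAD=main@O [dev=A feat=F main=O work=O]
After op 9 (reset): HEAD=main@F [dev=A feat=F main=F work=O]
After op 10 (commit): HEAD=main@E [dev=A feat=F main=E work=O]
commit A: parents=[]
commit E: parents=['F']
commit F: parents=['A']
commit O: parents=['A']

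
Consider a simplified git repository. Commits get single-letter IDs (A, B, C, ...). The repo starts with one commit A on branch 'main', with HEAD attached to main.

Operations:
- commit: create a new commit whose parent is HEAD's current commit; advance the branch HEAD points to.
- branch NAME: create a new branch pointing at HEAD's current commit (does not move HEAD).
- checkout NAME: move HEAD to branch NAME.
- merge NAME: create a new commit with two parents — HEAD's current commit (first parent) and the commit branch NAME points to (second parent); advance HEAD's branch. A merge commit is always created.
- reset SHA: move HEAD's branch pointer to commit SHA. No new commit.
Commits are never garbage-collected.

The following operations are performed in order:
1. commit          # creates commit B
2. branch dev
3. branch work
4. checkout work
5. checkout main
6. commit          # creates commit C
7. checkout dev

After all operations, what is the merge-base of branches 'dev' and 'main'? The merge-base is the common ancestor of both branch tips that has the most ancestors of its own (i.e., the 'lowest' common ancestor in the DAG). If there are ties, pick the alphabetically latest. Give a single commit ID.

Answer: B

Derivation:
After op 1 (commit): HEAD=main@B [main=B]
After op 2 (branch): HEAD=main@B [dev=B main=B]
After op 3 (branch): HEAD=main@B [dev=B main=B work=B]
After op 4 (checkout): HEAD=work@B [dev=B main=B work=B]
After op 5 (checkout): HEAD=main@B [dev=B main=B work=B]
After op 6 (commit): HEAD=main@C [dev=B main=C work=B]
After op 7 (checkout): HEAD=dev@B [dev=B main=C work=B]
ancestors(dev=B): ['A', 'B']
ancestors(main=C): ['A', 'B', 'C']
common: ['A', 'B']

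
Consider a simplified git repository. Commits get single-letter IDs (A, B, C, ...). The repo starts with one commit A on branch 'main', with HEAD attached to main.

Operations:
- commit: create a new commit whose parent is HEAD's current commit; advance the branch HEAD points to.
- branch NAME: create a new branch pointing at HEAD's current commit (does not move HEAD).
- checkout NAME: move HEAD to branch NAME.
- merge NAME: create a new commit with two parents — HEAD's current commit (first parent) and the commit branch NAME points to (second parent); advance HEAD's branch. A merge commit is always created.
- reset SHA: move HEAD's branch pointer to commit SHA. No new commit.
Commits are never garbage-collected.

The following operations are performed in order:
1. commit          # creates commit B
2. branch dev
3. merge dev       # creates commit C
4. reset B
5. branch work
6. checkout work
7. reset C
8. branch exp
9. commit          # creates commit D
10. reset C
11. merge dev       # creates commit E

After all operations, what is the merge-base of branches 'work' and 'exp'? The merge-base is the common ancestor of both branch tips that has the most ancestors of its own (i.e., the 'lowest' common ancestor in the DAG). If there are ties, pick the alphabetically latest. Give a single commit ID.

Answer: C

Derivation:
After op 1 (commit): HEAD=main@B [main=B]
After op 2 (branch): HEAD=main@B [dev=B main=B]
After op 3 (merge): HEAD=main@C [dev=B main=C]
After op 4 (reset): HEAD=main@B [dev=B main=B]
After op 5 (branch): HEAD=main@B [dev=B main=B work=B]
After op 6 (checkout): HEAD=work@B [dev=B main=B work=B]
After op 7 (reset): HEAD=work@C [dev=B main=B work=C]
After op 8 (branch): HEAD=work@C [dev=B exp=C main=B work=C]
After op 9 (commit): HEAD=work@D [dev=B exp=C main=B work=D]
After op 10 (reset): HEAD=work@C [dev=B exp=C main=B work=C]
After op 11 (merge): HEAD=work@E [dev=B exp=C main=B work=E]
ancestors(work=E): ['A', 'B', 'C', 'E']
ancestors(exp=C): ['A', 'B', 'C']
common: ['A', 'B', 'C']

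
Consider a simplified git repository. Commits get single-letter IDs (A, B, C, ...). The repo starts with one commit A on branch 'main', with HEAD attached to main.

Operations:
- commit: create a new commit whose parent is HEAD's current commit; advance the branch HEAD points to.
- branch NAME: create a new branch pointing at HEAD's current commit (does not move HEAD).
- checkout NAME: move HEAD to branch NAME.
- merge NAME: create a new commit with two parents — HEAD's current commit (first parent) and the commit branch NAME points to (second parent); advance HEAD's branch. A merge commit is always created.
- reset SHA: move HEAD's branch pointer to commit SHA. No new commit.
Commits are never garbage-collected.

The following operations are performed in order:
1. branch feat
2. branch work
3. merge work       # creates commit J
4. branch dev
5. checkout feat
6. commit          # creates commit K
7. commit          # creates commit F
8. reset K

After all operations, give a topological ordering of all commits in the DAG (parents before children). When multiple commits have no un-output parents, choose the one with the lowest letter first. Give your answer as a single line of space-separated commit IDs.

After op 1 (branch): HEAD=main@A [feat=A main=A]
After op 2 (branch): HEAD=main@A [feat=A main=A work=A]
After op 3 (merge): HEAD=main@J [feat=A main=J work=A]
After op 4 (branch): HEAD=main@J [dev=J feat=A main=J work=A]
After op 5 (checkout): HEAD=feat@A [dev=J feat=A main=J work=A]
After op 6 (commit): HEAD=feat@K [dev=J feat=K main=J work=A]
After op 7 (commit): HEAD=feat@F [dev=J feat=F main=J work=A]
After op 8 (reset): HEAD=feat@K [dev=J feat=K main=J work=A]
commit A: parents=[]
commit F: parents=['K']
commit J: parents=['A', 'A']
commit K: parents=['A']

Answer: A J K F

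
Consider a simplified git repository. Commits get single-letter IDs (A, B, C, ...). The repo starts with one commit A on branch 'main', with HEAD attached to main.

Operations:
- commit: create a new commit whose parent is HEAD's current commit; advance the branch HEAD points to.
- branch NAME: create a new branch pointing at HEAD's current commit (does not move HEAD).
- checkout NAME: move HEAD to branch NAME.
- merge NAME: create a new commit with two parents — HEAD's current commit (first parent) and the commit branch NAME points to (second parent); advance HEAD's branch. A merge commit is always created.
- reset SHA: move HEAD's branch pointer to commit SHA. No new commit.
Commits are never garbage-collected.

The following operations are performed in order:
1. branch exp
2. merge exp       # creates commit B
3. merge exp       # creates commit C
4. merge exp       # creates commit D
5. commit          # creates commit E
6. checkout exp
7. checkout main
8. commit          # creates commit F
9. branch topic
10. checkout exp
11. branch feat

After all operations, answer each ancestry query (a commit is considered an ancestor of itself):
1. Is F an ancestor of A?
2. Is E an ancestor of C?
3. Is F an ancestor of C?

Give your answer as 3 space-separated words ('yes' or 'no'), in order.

After op 1 (branch): HEAD=main@A [exp=A main=A]
After op 2 (merge): HEAD=main@B [exp=A main=B]
After op 3 (merge): HEAD=main@C [exp=A main=C]
After op 4 (merge): HEAD=main@D [exp=A main=D]
After op 5 (commit): HEAD=main@E [exp=A main=E]
After op 6 (checkout): HEAD=exp@A [exp=A main=E]
After op 7 (checkout): HEAD=main@E [exp=A main=E]
After op 8 (commit): HEAD=main@F [exp=A main=F]
After op 9 (branch): HEAD=main@F [exp=A main=F topic=F]
After op 10 (checkout): HEAD=exp@A [exp=A main=F topic=F]
After op 11 (branch): HEAD=exp@A [exp=A feat=A main=F topic=F]
ancestors(A) = {A}; F in? no
ancestors(C) = {A,B,C}; E in? no
ancestors(C) = {A,B,C}; F in? no

Answer: no no no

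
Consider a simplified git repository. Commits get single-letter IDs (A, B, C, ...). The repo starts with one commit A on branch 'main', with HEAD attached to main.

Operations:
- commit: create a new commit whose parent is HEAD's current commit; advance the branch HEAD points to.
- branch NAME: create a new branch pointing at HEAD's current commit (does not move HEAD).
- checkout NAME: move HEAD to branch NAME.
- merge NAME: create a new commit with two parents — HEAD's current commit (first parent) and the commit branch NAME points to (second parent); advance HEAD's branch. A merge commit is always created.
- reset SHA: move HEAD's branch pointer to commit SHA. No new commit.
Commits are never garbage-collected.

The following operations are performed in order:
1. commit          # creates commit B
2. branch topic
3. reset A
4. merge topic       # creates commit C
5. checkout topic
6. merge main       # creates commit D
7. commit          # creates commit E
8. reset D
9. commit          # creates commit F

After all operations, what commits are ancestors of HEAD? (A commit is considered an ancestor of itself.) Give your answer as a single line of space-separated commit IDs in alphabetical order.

After op 1 (commit): HEAD=main@B [main=B]
After op 2 (branch): HEAD=main@B [main=B topic=B]
After op 3 (reset): HEAD=main@A [main=A topic=B]
After op 4 (merge): HEAD=main@C [main=C topic=B]
After op 5 (checkout): HEAD=topic@B [main=C topic=B]
After op 6 (merge): HEAD=topic@D [main=C topic=D]
After op 7 (commit): HEAD=topic@E [main=C topic=E]
After op 8 (reset): HEAD=topic@D [main=C topic=D]
After op 9 (commit): HEAD=topic@F [main=C topic=F]

Answer: A B C D F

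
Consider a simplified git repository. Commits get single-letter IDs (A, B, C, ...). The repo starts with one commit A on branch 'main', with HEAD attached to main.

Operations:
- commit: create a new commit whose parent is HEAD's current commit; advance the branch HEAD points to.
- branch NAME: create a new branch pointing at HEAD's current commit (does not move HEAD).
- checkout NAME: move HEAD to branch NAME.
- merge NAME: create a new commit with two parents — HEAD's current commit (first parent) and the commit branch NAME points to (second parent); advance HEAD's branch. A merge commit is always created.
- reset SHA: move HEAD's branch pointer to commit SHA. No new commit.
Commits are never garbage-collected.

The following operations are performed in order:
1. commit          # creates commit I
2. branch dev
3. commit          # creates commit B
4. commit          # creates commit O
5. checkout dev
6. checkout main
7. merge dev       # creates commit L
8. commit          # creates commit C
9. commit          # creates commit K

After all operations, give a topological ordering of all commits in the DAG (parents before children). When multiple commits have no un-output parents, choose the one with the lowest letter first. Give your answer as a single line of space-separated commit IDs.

Answer: A I B O L C K

Derivation:
After op 1 (commit): HEAD=main@I [main=I]
After op 2 (branch): HEAD=main@I [dev=I main=I]
After op 3 (commit): HEAD=main@B [dev=I main=B]
After op 4 (commit): HEAD=main@O [dev=I main=O]
After op 5 (checkout): HEAD=dev@I [dev=I main=O]
After op 6 (checkout): HEAD=main@O [dev=I main=O]
After op 7 (merge): HEAD=main@L [dev=I main=L]
After op 8 (commit): HEAD=main@C [dev=I main=C]
After op 9 (commit): HEAD=main@K [dev=I main=K]
commit A: parents=[]
commit B: parents=['I']
commit C: parents=['L']
commit I: parents=['A']
commit K: parents=['C']
commit L: parents=['O', 'I']
commit O: parents=['B']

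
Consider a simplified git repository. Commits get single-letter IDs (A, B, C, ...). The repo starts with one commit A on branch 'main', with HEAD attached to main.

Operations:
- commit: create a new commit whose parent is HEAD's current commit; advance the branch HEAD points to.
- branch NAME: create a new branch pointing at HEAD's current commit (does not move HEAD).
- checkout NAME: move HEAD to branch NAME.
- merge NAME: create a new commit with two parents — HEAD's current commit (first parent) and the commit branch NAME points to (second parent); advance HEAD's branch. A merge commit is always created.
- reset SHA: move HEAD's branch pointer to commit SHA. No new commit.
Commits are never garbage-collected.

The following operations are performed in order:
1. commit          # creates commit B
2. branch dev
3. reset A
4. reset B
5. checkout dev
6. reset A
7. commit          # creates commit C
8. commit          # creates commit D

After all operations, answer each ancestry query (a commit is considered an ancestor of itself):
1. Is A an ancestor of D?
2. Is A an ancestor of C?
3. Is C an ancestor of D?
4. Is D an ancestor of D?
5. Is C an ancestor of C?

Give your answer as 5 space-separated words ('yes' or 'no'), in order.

After op 1 (commit): HEAD=main@B [main=B]
After op 2 (branch): HEAD=main@B [dev=B main=B]
After op 3 (reset): HEAD=main@A [dev=B main=A]
After op 4 (reset): HEAD=main@B [dev=B main=B]
After op 5 (checkout): HEAD=dev@B [dev=B main=B]
After op 6 (reset): HEAD=dev@A [dev=A main=B]
After op 7 (commit): HEAD=dev@C [dev=C main=B]
After op 8 (commit): HEAD=dev@D [dev=D main=B]
ancestors(D) = {A,C,D}; A in? yes
ancestors(C) = {A,C}; A in? yes
ancestors(D) = {A,C,D}; C in? yes
ancestors(D) = {A,C,D}; D in? yes
ancestors(C) = {A,C}; C in? yes

Answer: yes yes yes yes yes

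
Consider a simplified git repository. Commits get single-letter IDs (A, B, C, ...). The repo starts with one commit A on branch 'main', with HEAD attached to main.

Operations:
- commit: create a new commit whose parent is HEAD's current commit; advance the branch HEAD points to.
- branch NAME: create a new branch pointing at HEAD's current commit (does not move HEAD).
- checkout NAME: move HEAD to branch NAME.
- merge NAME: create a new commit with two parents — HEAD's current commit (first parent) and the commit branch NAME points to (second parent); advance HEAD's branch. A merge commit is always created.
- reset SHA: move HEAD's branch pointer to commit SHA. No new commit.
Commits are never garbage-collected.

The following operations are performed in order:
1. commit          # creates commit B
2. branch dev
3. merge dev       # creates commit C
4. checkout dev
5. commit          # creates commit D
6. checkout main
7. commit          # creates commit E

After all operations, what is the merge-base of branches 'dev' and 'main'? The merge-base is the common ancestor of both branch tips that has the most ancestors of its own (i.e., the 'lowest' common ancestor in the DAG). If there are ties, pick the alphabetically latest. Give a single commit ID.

After op 1 (commit): HEAD=main@B [main=B]
After op 2 (branch): HEAD=main@B [dev=B main=B]
After op 3 (merge): HEAD=main@C [dev=B main=C]
After op 4 (checkout): HEAD=dev@B [dev=B main=C]
After op 5 (commit): HEAD=dev@D [dev=D main=C]
After op 6 (checkout): HEAD=main@C [dev=D main=C]
After op 7 (commit): HEAD=main@E [dev=D main=E]
ancestors(dev=D): ['A', 'B', 'D']
ancestors(main=E): ['A', 'B', 'C', 'E']
common: ['A', 'B']

Answer: B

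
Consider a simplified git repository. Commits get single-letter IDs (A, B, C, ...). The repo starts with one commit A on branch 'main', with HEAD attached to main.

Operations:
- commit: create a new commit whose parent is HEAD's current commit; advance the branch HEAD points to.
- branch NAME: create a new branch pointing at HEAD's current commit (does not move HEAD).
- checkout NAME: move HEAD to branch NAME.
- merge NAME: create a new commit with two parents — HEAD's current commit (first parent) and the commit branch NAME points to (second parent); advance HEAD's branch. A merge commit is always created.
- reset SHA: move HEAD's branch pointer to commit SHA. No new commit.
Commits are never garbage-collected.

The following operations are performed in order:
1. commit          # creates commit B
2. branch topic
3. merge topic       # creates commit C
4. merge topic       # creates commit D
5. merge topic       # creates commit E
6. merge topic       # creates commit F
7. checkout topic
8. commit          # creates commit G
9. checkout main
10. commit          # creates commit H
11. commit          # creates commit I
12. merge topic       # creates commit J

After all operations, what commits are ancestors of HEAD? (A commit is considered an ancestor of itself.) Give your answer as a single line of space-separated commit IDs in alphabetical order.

Answer: A B C D E F G H I J

Derivation:
After op 1 (commit): HEAD=main@B [main=B]
After op 2 (branch): HEAD=main@B [main=B topic=B]
After op 3 (merge): HEAD=main@C [main=C topic=B]
After op 4 (merge): HEAD=main@D [main=D topic=B]
After op 5 (merge): HEAD=main@E [main=E topic=B]
After op 6 (merge): HEAD=main@F [main=F topic=B]
After op 7 (checkout): HEAD=topic@B [main=F topic=B]
After op 8 (commit): HEAD=topic@G [main=F topic=G]
After op 9 (checkout): HEAD=main@F [main=F topic=G]
After op 10 (commit): HEAD=main@H [main=H topic=G]
After op 11 (commit): HEAD=main@I [main=I topic=G]
After op 12 (merge): HEAD=main@J [main=J topic=G]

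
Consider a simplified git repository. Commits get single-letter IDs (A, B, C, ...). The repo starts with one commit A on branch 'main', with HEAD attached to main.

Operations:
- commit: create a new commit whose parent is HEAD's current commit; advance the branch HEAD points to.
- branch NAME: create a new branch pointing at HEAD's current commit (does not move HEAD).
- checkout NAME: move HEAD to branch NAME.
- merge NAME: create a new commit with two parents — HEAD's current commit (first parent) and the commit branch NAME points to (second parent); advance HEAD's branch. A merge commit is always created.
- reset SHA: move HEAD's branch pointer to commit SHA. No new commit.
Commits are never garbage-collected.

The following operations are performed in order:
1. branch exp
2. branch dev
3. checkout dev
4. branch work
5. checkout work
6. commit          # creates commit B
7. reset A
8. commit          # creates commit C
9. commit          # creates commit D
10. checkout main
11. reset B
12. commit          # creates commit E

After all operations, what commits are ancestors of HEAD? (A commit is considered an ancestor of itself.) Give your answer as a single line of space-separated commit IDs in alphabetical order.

After op 1 (branch): HEAD=main@A [exp=A main=A]
After op 2 (branch): HEAD=main@A [dev=A exp=A main=A]
After op 3 (checkout): HEAD=dev@A [dev=A exp=A main=A]
After op 4 (branch): HEAD=dev@A [dev=A exp=A main=A work=A]
After op 5 (checkout): HEAD=work@A [dev=A exp=A main=A work=A]
After op 6 (commit): HEAD=work@B [dev=A exp=A main=A work=B]
After op 7 (reset): HEAD=work@A [dev=A exp=A main=A work=A]
After op 8 (commit): HEAD=work@C [dev=A exp=A main=A work=C]
After op 9 (commit): HEAD=work@D [dev=A exp=A main=A work=D]
After op 10 (checkout): HEAD=main@A [dev=A exp=A main=A work=D]
After op 11 (reset): HEAD=main@B [dev=A exp=A main=B work=D]
After op 12 (commit): HEAD=main@E [dev=A exp=A main=E work=D]

Answer: A B E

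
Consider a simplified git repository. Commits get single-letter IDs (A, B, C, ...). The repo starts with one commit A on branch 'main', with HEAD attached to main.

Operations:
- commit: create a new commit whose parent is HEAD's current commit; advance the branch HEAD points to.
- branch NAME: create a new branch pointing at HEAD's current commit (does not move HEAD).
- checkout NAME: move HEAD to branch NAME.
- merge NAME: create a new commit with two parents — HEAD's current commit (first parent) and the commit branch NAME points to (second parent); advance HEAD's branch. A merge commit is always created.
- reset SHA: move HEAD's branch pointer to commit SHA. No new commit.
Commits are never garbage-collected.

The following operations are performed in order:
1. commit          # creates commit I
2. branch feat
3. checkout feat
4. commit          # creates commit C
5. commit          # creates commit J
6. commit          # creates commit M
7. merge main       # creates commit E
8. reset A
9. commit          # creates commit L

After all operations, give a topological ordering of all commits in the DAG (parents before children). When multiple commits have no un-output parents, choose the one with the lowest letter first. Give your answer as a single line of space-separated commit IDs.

Answer: A I C J L M E

Derivation:
After op 1 (commit): HEAD=main@I [main=I]
After op 2 (branch): HEAD=main@I [feat=I main=I]
After op 3 (checkout): HEAD=feat@I [feat=I main=I]
After op 4 (commit): HEAD=feat@C [feat=C main=I]
After op 5 (commit): HEAD=feat@J [feat=J main=I]
After op 6 (commit): HEAD=feat@M [feat=M main=I]
After op 7 (merge): HEAD=feat@E [feat=E main=I]
After op 8 (reset): HEAD=feat@A [feat=A main=I]
After op 9 (commit): HEAD=feat@L [feat=L main=I]
commit A: parents=[]
commit C: parents=['I']
commit E: parents=['M', 'I']
commit I: parents=['A']
commit J: parents=['C']
commit L: parents=['A']
commit M: parents=['J']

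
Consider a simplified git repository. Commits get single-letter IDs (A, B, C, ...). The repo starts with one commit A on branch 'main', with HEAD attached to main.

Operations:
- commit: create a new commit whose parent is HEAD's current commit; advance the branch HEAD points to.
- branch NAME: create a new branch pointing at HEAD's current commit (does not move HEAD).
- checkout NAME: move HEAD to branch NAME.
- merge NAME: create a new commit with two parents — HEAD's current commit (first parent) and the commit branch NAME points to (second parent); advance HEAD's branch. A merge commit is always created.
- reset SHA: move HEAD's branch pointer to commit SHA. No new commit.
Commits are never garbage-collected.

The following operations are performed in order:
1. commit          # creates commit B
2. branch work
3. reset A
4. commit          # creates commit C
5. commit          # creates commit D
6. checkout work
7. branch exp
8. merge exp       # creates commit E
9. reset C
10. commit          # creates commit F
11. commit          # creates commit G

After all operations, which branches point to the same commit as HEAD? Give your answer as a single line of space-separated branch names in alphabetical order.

After op 1 (commit): HEAD=main@B [main=B]
After op 2 (branch): HEAD=main@B [main=B work=B]
After op 3 (reset): HEAD=main@A [main=A work=B]
After op 4 (commit): HEAD=main@C [main=C work=B]
After op 5 (commit): HEAD=main@D [main=D work=B]
After op 6 (checkout): HEAD=work@B [main=D work=B]
After op 7 (branch): HEAD=work@B [exp=B main=D work=B]
After op 8 (merge): HEAD=work@E [exp=B main=D work=E]
After op 9 (reset): HEAD=work@C [exp=B main=D work=C]
After op 10 (commit): HEAD=work@F [exp=B main=D work=F]
After op 11 (commit): HEAD=work@G [exp=B main=D work=G]

Answer: work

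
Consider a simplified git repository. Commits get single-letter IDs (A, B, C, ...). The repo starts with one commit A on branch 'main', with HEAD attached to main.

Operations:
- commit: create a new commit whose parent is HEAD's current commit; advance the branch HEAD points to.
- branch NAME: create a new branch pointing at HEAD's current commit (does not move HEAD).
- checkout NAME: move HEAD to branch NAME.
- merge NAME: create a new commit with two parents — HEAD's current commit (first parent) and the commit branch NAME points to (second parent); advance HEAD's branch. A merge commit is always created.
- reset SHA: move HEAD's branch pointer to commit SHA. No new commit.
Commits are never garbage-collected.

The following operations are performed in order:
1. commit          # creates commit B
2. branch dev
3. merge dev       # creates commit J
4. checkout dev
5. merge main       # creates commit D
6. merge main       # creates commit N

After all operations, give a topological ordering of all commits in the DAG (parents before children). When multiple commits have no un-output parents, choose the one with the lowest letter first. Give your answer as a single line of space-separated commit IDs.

Answer: A B J D N

Derivation:
After op 1 (commit): HEAD=main@B [main=B]
After op 2 (branch): HEAD=main@B [dev=B main=B]
After op 3 (merge): HEAD=main@J [dev=B main=J]
After op 4 (checkout): HEAD=dev@B [dev=B main=J]
After op 5 (merge): HEAD=dev@D [dev=D main=J]
After op 6 (merge): HEAD=dev@N [dev=N main=J]
commit A: parents=[]
commit B: parents=['A']
commit D: parents=['B', 'J']
commit J: parents=['B', 'B']
commit N: parents=['D', 'J']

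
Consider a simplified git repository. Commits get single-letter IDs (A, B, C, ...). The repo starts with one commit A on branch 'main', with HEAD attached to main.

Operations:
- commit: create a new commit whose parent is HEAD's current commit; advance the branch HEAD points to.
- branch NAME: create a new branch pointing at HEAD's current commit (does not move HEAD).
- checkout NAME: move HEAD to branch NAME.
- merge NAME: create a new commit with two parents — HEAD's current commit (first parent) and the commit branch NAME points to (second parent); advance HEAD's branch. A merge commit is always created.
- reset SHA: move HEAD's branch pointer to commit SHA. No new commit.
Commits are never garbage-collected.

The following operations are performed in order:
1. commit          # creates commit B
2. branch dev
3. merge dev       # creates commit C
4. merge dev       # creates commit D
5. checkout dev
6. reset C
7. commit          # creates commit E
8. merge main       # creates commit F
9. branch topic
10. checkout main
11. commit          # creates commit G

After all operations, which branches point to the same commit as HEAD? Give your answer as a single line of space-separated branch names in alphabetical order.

After op 1 (commit): HEAD=main@B [main=B]
After op 2 (branch): HEAD=main@B [dev=B main=B]
After op 3 (merge): HEAD=main@C [dev=B main=C]
After op 4 (merge): HEAD=main@D [dev=B main=D]
After op 5 (checkout): HEAD=dev@B [dev=B main=D]
After op 6 (reset): HEAD=dev@C [dev=C main=D]
After op 7 (commit): HEAD=dev@E [dev=E main=D]
After op 8 (merge): HEAD=dev@F [dev=F main=D]
After op 9 (branch): HEAD=dev@F [dev=F main=D topic=F]
After op 10 (checkout): HEAD=main@D [dev=F main=D topic=F]
After op 11 (commit): HEAD=main@G [dev=F main=G topic=F]

Answer: main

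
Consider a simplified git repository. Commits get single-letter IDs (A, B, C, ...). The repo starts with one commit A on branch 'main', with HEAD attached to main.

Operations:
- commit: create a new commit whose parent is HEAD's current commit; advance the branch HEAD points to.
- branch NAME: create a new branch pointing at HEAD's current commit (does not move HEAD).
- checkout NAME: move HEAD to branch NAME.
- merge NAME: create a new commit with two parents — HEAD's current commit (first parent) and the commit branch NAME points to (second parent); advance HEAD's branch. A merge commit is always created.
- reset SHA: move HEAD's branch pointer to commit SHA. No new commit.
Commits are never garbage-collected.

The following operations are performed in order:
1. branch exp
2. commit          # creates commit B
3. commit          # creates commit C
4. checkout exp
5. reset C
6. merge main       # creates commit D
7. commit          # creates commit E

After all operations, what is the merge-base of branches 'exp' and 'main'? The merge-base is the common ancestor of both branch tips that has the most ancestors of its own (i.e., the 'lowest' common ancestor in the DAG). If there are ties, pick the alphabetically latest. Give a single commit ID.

After op 1 (branch): HEAD=main@A [exp=A main=A]
After op 2 (commit): HEAD=main@B [exp=A main=B]
After op 3 (commit): HEAD=main@C [exp=A main=C]
After op 4 (checkout): HEAD=exp@A [exp=A main=C]
After op 5 (reset): HEAD=exp@C [exp=C main=C]
After op 6 (merge): HEAD=exp@D [exp=D main=C]
After op 7 (commit): HEAD=exp@E [exp=E main=C]
ancestors(exp=E): ['A', 'B', 'C', 'D', 'E']
ancestors(main=C): ['A', 'B', 'C']
common: ['A', 'B', 'C']

Answer: C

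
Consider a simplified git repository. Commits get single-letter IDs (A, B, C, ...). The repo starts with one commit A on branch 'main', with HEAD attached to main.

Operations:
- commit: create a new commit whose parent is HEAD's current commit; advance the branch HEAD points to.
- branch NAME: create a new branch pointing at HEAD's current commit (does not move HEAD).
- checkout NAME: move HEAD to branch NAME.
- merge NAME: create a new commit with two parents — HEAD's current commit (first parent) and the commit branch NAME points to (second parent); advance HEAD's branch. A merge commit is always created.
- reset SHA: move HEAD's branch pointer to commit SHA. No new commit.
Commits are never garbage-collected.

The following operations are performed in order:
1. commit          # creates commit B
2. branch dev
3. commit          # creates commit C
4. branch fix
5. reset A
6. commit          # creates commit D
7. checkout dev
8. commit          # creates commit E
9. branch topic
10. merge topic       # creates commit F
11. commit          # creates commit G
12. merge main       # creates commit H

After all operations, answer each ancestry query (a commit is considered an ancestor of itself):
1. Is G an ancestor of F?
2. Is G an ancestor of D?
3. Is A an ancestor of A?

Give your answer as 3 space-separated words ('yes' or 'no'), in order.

Answer: no no yes

Derivation:
After op 1 (commit): HEAD=main@B [main=B]
After op 2 (branch): HEAD=main@B [dev=B main=B]
After op 3 (commit): HEAD=main@C [dev=B main=C]
After op 4 (branch): HEAD=main@C [dev=B fix=C main=C]
After op 5 (reset): HEAD=main@A [dev=B fix=C main=A]
After op 6 (commit): HEAD=main@D [dev=B fix=C main=D]
After op 7 (checkout): HEAD=dev@B [dev=B fix=C main=D]
After op 8 (commit): HEAD=dev@E [dev=E fix=C main=D]
After op 9 (branch): HEAD=dev@E [dev=E fix=C main=D topic=E]
After op 10 (merge): HEAD=dev@F [dev=F fix=C main=D topic=E]
After op 11 (commit): HEAD=dev@G [dev=G fix=C main=D topic=E]
After op 12 (merge): HEAD=dev@H [dev=H fix=C main=D topic=E]
ancestors(F) = {A,B,E,F}; G in? no
ancestors(D) = {A,D}; G in? no
ancestors(A) = {A}; A in? yes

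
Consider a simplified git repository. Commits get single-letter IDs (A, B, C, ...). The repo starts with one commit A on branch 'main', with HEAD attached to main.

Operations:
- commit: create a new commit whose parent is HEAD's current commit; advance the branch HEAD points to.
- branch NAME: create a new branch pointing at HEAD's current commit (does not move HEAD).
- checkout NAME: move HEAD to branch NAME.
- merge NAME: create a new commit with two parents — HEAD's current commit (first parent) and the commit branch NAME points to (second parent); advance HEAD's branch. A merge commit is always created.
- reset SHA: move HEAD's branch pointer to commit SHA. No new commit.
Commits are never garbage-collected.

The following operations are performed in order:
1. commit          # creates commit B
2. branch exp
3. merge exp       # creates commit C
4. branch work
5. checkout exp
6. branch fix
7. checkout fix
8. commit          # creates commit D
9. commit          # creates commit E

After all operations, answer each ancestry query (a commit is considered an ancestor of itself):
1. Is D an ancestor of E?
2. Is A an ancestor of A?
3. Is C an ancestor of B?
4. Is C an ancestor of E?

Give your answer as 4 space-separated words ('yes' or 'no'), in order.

Answer: yes yes no no

Derivation:
After op 1 (commit): HEAD=main@B [main=B]
After op 2 (branch): HEAD=main@B [exp=B main=B]
After op 3 (merge): HEAD=main@C [exp=B main=C]
After op 4 (branch): HEAD=main@C [exp=B main=C work=C]
After op 5 (checkout): HEAD=exp@B [exp=B main=C work=C]
After op 6 (branch): HEAD=exp@B [exp=B fix=B main=C work=C]
After op 7 (checkout): HEAD=fix@B [exp=B fix=B main=C work=C]
After op 8 (commit): HEAD=fix@D [exp=B fix=D main=C work=C]
After op 9 (commit): HEAD=fix@E [exp=B fix=E main=C work=C]
ancestors(E) = {A,B,D,E}; D in? yes
ancestors(A) = {A}; A in? yes
ancestors(B) = {A,B}; C in? no
ancestors(E) = {A,B,D,E}; C in? no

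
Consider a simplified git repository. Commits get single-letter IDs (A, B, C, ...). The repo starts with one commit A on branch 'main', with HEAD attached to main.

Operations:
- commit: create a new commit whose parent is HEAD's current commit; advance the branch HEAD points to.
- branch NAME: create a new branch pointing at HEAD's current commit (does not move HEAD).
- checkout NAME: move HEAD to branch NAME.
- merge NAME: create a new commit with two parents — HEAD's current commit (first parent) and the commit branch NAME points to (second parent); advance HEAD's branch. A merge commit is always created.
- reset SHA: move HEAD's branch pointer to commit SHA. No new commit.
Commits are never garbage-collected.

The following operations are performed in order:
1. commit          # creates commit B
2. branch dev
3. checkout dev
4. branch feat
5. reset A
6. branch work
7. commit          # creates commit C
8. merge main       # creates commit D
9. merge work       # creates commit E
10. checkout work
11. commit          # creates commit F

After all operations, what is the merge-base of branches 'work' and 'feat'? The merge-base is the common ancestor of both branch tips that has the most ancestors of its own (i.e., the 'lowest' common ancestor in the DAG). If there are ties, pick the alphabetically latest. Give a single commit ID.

Answer: A

Derivation:
After op 1 (commit): HEAD=main@B [main=B]
After op 2 (branch): HEAD=main@B [dev=B main=B]
After op 3 (checkout): HEAD=dev@B [dev=B main=B]
After op 4 (branch): HEAD=dev@B [dev=B feat=B main=B]
After op 5 (reset): HEAD=dev@A [dev=A feat=B main=B]
After op 6 (branch): HEAD=dev@A [dev=A feat=B main=B work=A]
After op 7 (commit): HEAD=dev@C [dev=C feat=B main=B work=A]
After op 8 (merge): HEAD=dev@D [dev=D feat=B main=B work=A]
After op 9 (merge): HEAD=dev@E [dev=E feat=B main=B work=A]
After op 10 (checkout): HEAD=work@A [dev=E feat=B main=B work=A]
After op 11 (commit): HEAD=work@F [dev=E feat=B main=B work=F]
ancestors(work=F): ['A', 'F']
ancestors(feat=B): ['A', 'B']
common: ['A']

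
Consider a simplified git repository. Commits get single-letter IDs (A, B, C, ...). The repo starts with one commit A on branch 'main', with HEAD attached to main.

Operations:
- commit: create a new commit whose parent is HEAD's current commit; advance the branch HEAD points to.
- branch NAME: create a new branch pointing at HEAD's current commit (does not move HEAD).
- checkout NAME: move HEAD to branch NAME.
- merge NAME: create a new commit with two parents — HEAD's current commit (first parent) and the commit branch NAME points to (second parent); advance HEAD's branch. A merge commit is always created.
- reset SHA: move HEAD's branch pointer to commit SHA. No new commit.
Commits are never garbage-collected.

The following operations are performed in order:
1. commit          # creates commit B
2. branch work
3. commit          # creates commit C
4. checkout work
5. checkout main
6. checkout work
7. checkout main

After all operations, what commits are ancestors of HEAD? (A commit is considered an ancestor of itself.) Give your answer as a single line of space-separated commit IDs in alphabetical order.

Answer: A B C

Derivation:
After op 1 (commit): HEAD=main@B [main=B]
After op 2 (branch): HEAD=main@B [main=B work=B]
After op 3 (commit): HEAD=main@C [main=C work=B]
After op 4 (checkout): HEAD=work@B [main=C work=B]
After op 5 (checkout): HEAD=main@C [main=C work=B]
After op 6 (checkout): HEAD=work@B [main=C work=B]
After op 7 (checkout): HEAD=main@C [main=C work=B]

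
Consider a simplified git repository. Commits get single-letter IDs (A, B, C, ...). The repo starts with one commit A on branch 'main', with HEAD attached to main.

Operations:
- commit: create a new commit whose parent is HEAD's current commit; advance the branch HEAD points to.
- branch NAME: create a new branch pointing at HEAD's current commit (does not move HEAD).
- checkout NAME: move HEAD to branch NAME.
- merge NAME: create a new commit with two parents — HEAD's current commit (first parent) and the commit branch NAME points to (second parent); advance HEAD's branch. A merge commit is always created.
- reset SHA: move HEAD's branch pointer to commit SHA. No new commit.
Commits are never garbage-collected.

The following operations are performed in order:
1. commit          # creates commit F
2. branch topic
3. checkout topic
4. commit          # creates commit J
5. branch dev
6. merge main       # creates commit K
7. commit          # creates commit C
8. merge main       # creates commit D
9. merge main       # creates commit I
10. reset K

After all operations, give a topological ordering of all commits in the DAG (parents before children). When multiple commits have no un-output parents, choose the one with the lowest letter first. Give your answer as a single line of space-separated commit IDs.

After op 1 (commit): HEAD=main@F [main=F]
After op 2 (branch): HEAD=main@F [main=F topic=F]
After op 3 (checkout): HEAD=topic@F [main=F topic=F]
After op 4 (commit): HEAD=topic@J [main=F topic=J]
After op 5 (branch): HEAD=topic@J [dev=J main=F topic=J]
After op 6 (merge): HEAD=topic@K [dev=J main=F topic=K]
After op 7 (commit): HEAD=topic@C [dev=J main=F topic=C]
After op 8 (merge): HEAD=topic@D [dev=J main=F topic=D]
After op 9 (merge): HEAD=topic@I [dev=J main=F topic=I]
After op 10 (reset): HEAD=topic@K [dev=J main=F topic=K]
commit A: parents=[]
commit C: parents=['K']
commit D: parents=['C', 'F']
commit F: parents=['A']
commit I: parents=['D', 'F']
commit J: parents=['F']
commit K: parents=['J', 'F']

Answer: A F J K C D I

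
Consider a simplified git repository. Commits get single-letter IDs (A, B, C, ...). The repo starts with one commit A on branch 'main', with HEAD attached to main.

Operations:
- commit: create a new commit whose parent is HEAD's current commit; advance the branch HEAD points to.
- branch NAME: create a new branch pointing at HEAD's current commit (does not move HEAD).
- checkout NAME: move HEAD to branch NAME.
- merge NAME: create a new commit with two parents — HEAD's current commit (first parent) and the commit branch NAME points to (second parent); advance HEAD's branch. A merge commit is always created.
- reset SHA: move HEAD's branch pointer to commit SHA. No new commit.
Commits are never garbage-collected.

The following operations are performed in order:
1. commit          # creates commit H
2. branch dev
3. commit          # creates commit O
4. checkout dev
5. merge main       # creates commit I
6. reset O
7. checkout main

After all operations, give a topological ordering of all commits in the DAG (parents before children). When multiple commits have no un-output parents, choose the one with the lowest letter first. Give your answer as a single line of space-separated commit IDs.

Answer: A H O I

Derivation:
After op 1 (commit): HEAD=main@H [main=H]
After op 2 (branch): HEAD=main@H [dev=H main=H]
After op 3 (commit): HEAD=main@O [dev=H main=O]
After op 4 (checkout): HEAD=dev@H [dev=H main=O]
After op 5 (merge): HEAD=dev@I [dev=I main=O]
After op 6 (reset): HEAD=dev@O [dev=O main=O]
After op 7 (checkout): HEAD=main@O [dev=O main=O]
commit A: parents=[]
commit H: parents=['A']
commit I: parents=['H', 'O']
commit O: parents=['H']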